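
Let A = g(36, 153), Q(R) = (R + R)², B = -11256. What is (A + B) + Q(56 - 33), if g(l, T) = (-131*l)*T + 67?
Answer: -730621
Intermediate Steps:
g(l, T) = 67 - 131*T*l (g(l, T) = -131*T*l + 67 = 67 - 131*T*l)
Q(R) = 4*R² (Q(R) = (2*R)² = 4*R²)
A = -721481 (A = 67 - 131*153*36 = 67 - 721548 = -721481)
(A + B) + Q(56 - 33) = (-721481 - 11256) + 4*(56 - 33)² = -732737 + 4*23² = -732737 + 4*529 = -732737 + 2116 = -730621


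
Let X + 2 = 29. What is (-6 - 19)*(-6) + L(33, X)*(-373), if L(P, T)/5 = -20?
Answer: 37450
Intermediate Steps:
X = 27 (X = -2 + 29 = 27)
L(P, T) = -100 (L(P, T) = 5*(-20) = -100)
(-6 - 19)*(-6) + L(33, X)*(-373) = (-6 - 19)*(-6) - 100*(-373) = -25*(-6) + 37300 = 150 + 37300 = 37450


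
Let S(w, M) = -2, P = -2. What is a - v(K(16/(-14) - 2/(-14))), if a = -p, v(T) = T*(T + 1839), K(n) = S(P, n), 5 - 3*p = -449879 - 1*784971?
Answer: -1223833/3 ≈ -4.0794e+5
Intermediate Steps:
p = 1234855/3 (p = 5/3 - (-449879 - 1*784971)/3 = 5/3 - (-449879 - 784971)/3 = 5/3 - 1/3*(-1234850) = 5/3 + 1234850/3 = 1234855/3 ≈ 4.1162e+5)
K(n) = -2
v(T) = T*(1839 + T)
a = -1234855/3 (a = -1*1234855/3 = -1234855/3 ≈ -4.1162e+5)
a - v(K(16/(-14) - 2/(-14))) = -1234855/3 - (-2)*(1839 - 2) = -1234855/3 - (-2)*1837 = -1234855/3 - 1*(-3674) = -1234855/3 + 3674 = -1223833/3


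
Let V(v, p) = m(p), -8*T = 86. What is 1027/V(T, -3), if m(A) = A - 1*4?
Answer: -1027/7 ≈ -146.71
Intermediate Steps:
T = -43/4 (T = -1/8*86 = -43/4 ≈ -10.750)
m(A) = -4 + A (m(A) = A - 4 = -4 + A)
V(v, p) = -4 + p
1027/V(T, -3) = 1027/(-4 - 3) = 1027/(-7) = 1027*(-1/7) = -1027/7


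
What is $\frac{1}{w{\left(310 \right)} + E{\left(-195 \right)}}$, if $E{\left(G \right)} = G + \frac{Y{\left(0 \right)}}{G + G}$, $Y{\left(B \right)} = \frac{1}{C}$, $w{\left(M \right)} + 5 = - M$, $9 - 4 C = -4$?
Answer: $- \frac{2535}{1292852} \approx -0.0019608$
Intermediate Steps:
$C = \frac{13}{4}$ ($C = \frac{9}{4} - -1 = \frac{9}{4} + 1 = \frac{13}{4} \approx 3.25$)
$w{\left(M \right)} = -5 - M$
$Y{\left(B \right)} = \frac{4}{13}$ ($Y{\left(B \right)} = \frac{1}{\frac{13}{4}} = \frac{4}{13}$)
$E{\left(G \right)} = G + \frac{2}{13 G}$ ($E{\left(G \right)} = G + \frac{1}{G + G} \frac{4}{13} = G + \frac{1}{2 G} \frac{4}{13} = G + \frac{2}{13 G}$)
$\frac{1}{w{\left(310 \right)} + E{\left(-195 \right)}} = \frac{1}{\left(-5 - 310\right) - \left(195 - \frac{2}{13 \left(-195\right)}\right)} = \frac{1}{\left(-5 - 310\right) + \left(-195 + \frac{2}{13} \left(- \frac{1}{195}\right)\right)} = \frac{1}{-315 - \frac{494327}{2535}} = \frac{1}{- \frac{1292852}{2535}} = - \frac{2535}{1292852}$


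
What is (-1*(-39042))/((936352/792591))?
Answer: 15472168911/468176 ≈ 33048.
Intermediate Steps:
(-1*(-39042))/((936352/792591)) = 39042/((936352*(1/792591))) = 39042/(936352/792591) = 39042*(792591/936352) = 15472168911/468176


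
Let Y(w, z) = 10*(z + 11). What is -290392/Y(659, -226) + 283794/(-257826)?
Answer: 6188370891/46193825 ≈ 133.97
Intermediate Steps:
Y(w, z) = 110 + 10*z (Y(w, z) = 10*(11 + z) = 110 + 10*z)
-290392/Y(659, -226) + 283794/(-257826) = -290392/(110 + 10*(-226)) + 283794/(-257826) = -290392/(110 - 2260) + 283794*(-1/257826) = -290392/(-2150) - 47299/42971 = -290392*(-1/2150) - 47299/42971 = 145196/1075 - 47299/42971 = 6188370891/46193825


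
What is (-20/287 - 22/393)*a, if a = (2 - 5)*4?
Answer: 56696/37597 ≈ 1.5080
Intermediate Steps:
a = -12 (a = -3*4 = -12)
(-20/287 - 22/393)*a = (-20/287 - 22/393)*(-12) = -14174/112791*(-12) = 56696/37597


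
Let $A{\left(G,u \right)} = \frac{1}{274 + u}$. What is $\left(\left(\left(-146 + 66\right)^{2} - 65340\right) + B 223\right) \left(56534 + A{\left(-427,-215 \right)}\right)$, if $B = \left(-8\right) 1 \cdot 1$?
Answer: $- \frac{202545327068}{59} \approx -3.433 \cdot 10^{9}$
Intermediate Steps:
$B = -8$ ($B = \left(-8\right) 1 = -8$)
$\left(\left(\left(-146 + 66\right)^{2} - 65340\right) + B 223\right) \left(56534 + A{\left(-427,-215 \right)}\right) = \left(\left(\left(-146 + 66\right)^{2} - 65340\right) - 1784\right) \left(56534 + \frac{1}{274 - 215}\right) = \left(\left(\left(-80\right)^{2} - 65340\right) - 1784\right) \left(56534 + \frac{1}{59}\right) = \left(\left(6400 - 65340\right) - 1784\right) \left(56534 + \frac{1}{59}\right) = \left(-58940 - 1784\right) \frac{3335507}{59} = \left(-60724\right) \frac{3335507}{59} = - \frac{202545327068}{59}$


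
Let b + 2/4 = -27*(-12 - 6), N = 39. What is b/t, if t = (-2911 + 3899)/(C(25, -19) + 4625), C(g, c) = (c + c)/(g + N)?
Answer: 143689551/63232 ≈ 2272.4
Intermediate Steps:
C(g, c) = 2*c/(39 + g) (C(g, c) = (c + c)/(g + 39) = (2*c)/(39 + g) = 2*c/(39 + g))
t = 31616/147981 (t = (-2911 + 3899)/(2*(-19)/(39 + 25) + 4625) = 988/(2*(-19)/64 + 4625) = 988/(2*(-19)*(1/64) + 4625) = 988/(-19/32 + 4625) = 988/(147981/32) = 988*(32/147981) = 31616/147981 ≈ 0.21365)
b = 971/2 (b = -1/2 - 27*(-12 - 6) = -1/2 - 27*(-18) = -1/2 + 486 = 971/2 ≈ 485.50)
b/t = 971/(2*(31616/147981)) = (971/2)*(147981/31616) = 143689551/63232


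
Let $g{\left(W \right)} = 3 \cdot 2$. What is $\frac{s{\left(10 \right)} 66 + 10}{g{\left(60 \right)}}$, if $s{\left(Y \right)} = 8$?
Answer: $\frac{269}{3} \approx 89.667$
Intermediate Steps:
$g{\left(W \right)} = 6$
$\frac{s{\left(10 \right)} 66 + 10}{g{\left(60 \right)}} = \frac{8 \cdot 66 + 10}{6} = \left(528 + 10\right) \frac{1}{6} = 538 \cdot \frac{1}{6} = \frac{269}{3}$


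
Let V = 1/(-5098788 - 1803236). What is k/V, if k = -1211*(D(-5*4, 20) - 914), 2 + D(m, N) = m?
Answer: -7823416595904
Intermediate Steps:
D(m, N) = -2 + m
V = -1/6902024 (V = 1/(-6902024) = -1/6902024 ≈ -1.4489e-7)
k = 1133496 (k = -1211*((-2 - 5*4) - 914) = -1211*((-2 - 20) - 914) = -1211*(-22 - 914) = -1211*(-936) = 1133496)
k/V = 1133496/(-1/6902024) = 1133496*(-6902024) = -7823416595904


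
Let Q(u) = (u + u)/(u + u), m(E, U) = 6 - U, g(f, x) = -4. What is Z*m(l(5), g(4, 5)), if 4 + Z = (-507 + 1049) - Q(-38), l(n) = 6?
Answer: 5370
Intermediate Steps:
Q(u) = 1 (Q(u) = (2*u)/((2*u)) = (2*u)*(1/(2*u)) = 1)
Z = 537 (Z = -4 + ((-507 + 1049) - 1*1) = -4 + (542 - 1) = -4 + 541 = 537)
Z*m(l(5), g(4, 5)) = 537*(6 - 1*(-4)) = 537*(6 + 4) = 537*10 = 5370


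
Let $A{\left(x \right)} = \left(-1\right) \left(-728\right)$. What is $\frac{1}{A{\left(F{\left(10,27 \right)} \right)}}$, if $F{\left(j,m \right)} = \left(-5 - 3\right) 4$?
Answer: $\frac{1}{728} \approx 0.0013736$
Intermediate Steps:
$F{\left(j,m \right)} = -32$ ($F{\left(j,m \right)} = \left(-8\right) 4 = -32$)
$A{\left(x \right)} = 728$
$\frac{1}{A{\left(F{\left(10,27 \right)} \right)}} = \frac{1}{728}$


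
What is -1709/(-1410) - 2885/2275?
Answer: -1439/25662 ≈ -0.056075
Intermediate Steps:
-1709/(-1410) - 2885/2275 = -1709*(-1/1410) - 2885*1/2275 = 1709/1410 - 577/455 = -1439/25662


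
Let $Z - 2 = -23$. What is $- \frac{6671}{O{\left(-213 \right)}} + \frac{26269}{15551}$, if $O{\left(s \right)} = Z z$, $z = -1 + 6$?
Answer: $\frac{15214138}{233265} \approx 65.223$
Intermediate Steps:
$Z = -21$ ($Z = 2 - 23 = -21$)
$z = 5$
$O{\left(s \right)} = -105$ ($O{\left(s \right)} = \left(-21\right) 5 = -105$)
$- \frac{6671}{O{\left(-213 \right)}} + \frac{26269}{15551} = - \frac{6671}{-105} + \frac{26269}{15551} = \left(-6671\right) \left(- \frac{1}{105}\right) + 26269 \cdot \frac{1}{15551} = \frac{953}{15} + \frac{26269}{15551} = \frac{15214138}{233265}$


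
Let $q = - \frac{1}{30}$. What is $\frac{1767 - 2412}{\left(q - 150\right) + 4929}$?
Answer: $- \frac{19350}{143369} \approx -0.13497$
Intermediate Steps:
$q = - \frac{1}{30}$ ($q = \left(-1\right) \frac{1}{30} = - \frac{1}{30} \approx -0.033333$)
$\frac{1767 - 2412}{\left(q - 150\right) + 4929} = \frac{1767 - 2412}{\left(- \frac{1}{30} - 150\right) + 4929} = - \frac{645}{\left(- \frac{1}{30} - 150\right) + 4929} = - \frac{645}{- \frac{4501}{30} + 4929} = - \frac{645}{\frac{143369}{30}} = \left(-645\right) \frac{30}{143369} = - \frac{19350}{143369}$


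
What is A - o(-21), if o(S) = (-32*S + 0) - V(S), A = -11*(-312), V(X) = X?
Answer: 2739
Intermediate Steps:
A = 3432
o(S) = -33*S (o(S) = (-32*S + 0) - S = -32*S - S = -33*S)
A - o(-21) = 3432 - (-33)*(-21) = 3432 - 1*693 = 3432 - 693 = 2739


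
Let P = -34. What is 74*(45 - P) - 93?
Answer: 5753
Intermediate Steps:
74*(45 - P) - 93 = 74*(45 - 1*(-34)) - 93 = 74*(45 + 34) - 93 = 74*79 - 93 = 5846 - 93 = 5753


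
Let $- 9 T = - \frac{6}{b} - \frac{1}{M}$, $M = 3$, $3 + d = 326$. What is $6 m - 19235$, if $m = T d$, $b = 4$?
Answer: $- \frac{169562}{9} \approx -18840.0$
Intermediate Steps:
$d = 323$ ($d = -3 + 326 = 323$)
$T = \frac{11}{54}$ ($T = - \frac{- \frac{6}{4} - \frac{1}{3}}{9} = - \frac{\left(-6\right) \frac{1}{4} - \frac{1}{3}}{9} = - \frac{- \frac{3}{2} - \frac{1}{3}}{9} = \left(- \frac{1}{9}\right) \left(- \frac{11}{6}\right) = \frac{11}{54} \approx 0.2037$)
$m = \frac{3553}{54}$ ($m = \frac{11}{54} \cdot 323 = \frac{3553}{54} \approx 65.796$)
$6 m - 19235 = 6 \cdot \frac{3553}{54} - 19235 = \frac{3553}{9} - 19235 = - \frac{169562}{9}$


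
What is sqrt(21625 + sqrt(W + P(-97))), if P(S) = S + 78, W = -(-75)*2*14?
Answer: sqrt(21625 + sqrt(2081)) ≈ 147.21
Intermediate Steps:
W = 2100 (W = -15*(-10)*14 = 150*14 = 2100)
P(S) = 78 + S
sqrt(21625 + sqrt(W + P(-97))) = sqrt(21625 + sqrt(2100 + (78 - 97))) = sqrt(21625 + sqrt(2100 - 19)) = sqrt(21625 + sqrt(2081))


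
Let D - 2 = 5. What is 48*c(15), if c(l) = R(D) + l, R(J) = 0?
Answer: 720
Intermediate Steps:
D = 7 (D = 2 + 5 = 7)
c(l) = l (c(l) = 0 + l = l)
48*c(15) = 48*15 = 720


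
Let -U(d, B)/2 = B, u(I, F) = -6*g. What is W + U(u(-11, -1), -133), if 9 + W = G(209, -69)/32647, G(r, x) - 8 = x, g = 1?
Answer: 8390218/32647 ≈ 257.00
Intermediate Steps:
G(r, x) = 8 + x
u(I, F) = -6 (u(I, F) = -6*1 = -6)
U(d, B) = -2*B
W = -293884/32647 (W = -9 + (8 - 69)/32647 = -9 - 61*1/32647 = -9 - 61/32647 = -293884/32647 ≈ -9.0019)
W + U(u(-11, -1), -133) = -293884/32647 - 2*(-133) = -293884/32647 + 266 = 8390218/32647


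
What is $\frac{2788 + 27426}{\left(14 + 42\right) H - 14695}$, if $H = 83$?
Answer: $- \frac{30214}{10047} \approx -3.0073$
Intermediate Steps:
$\frac{2788 + 27426}{\left(14 + 42\right) H - 14695} = \frac{2788 + 27426}{\left(14 + 42\right) 83 - 14695} = \frac{30214}{56 \cdot 83 - 14695} = \frac{30214}{4648 - 14695} = \frac{30214}{-10047} = 30214 \left(- \frac{1}{10047}\right) = - \frac{30214}{10047}$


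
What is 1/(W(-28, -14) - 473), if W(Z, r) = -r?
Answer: -1/459 ≈ -0.0021787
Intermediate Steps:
1/(W(-28, -14) - 473) = 1/(-1*(-14) - 473) = 1/(14 - 473) = 1/(-459) = -1/459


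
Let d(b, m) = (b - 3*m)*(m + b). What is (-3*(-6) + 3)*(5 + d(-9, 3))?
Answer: 2373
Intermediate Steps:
d(b, m) = (b + m)*(b - 3*m) (d(b, m) = (b - 3*m)*(b + m) = (b + m)*(b - 3*m))
(-3*(-6) + 3)*(5 + d(-9, 3)) = (-3*(-6) + 3)*(5 + ((-9)² - 3*3² - 2*(-9)*3)) = (18 + 3)*(5 + (81 - 3*9 + 54)) = 21*(5 + (81 - 27 + 54)) = 21*(5 + 108) = 21*113 = 2373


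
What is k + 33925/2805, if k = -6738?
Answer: -3773233/561 ≈ -6725.9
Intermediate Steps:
k + 33925/2805 = -6738 + 33925/2805 = -6738 + 33925*(1/2805) = -6738 + 6785/561 = -3773233/561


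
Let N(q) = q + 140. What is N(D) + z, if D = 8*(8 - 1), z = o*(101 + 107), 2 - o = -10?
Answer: 2692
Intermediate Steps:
o = 12 (o = 2 - 1*(-10) = 2 + 10 = 12)
z = 2496 (z = 12*(101 + 107) = 12*208 = 2496)
D = 56 (D = 8*7 = 56)
N(q) = 140 + q
N(D) + z = (140 + 56) + 2496 = 196 + 2496 = 2692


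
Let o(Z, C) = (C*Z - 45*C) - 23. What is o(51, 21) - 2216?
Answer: -2113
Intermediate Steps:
o(Z, C) = -23 - 45*C + C*Z (o(Z, C) = (-45*C + C*Z) - 23 = -23 - 45*C + C*Z)
o(51, 21) - 2216 = (-23 - 45*21 + 21*51) - 2216 = (-23 - 945 + 1071) - 2216 = 103 - 2216 = -2113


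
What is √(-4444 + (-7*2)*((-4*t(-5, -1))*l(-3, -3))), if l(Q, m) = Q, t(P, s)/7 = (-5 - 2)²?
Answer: 2*I*√15517 ≈ 249.13*I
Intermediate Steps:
t(P, s) = 343 (t(P, s) = 7*(-5 - 2)² = 7*(-7)² = 7*49 = 343)
√(-4444 + (-7*2)*((-4*t(-5, -1))*l(-3, -3))) = √(-4444 + (-7*2)*(-4*343*(-3))) = √(-4444 - (-19208)*(-3)) = √(-4444 - 14*4116) = √(-4444 - 57624) = √(-62068) = 2*I*√15517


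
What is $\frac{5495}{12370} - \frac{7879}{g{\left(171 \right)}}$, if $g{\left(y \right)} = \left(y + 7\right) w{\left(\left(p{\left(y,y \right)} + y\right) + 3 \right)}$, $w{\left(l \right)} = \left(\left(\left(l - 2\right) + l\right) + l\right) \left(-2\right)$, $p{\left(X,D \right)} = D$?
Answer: $\frac{211823849}{454904276} \approx 0.46564$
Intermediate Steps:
$w{\left(l \right)} = 4 - 6 l$ ($w{\left(l \right)} = \left(\left(\left(-2 + l\right) + l\right) + l\right) \left(-2\right) = \left(\left(-2 + 2 l\right) + l\right) \left(-2\right) = \left(-2 + 3 l\right) \left(-2\right) = 4 - 6 l$)
$g{\left(y \right)} = \left(-14 - 12 y\right) \left(7 + y\right)$ ($g{\left(y \right)} = \left(y + 7\right) \left(4 - 6 \left(\left(y + y\right) + 3\right)\right) = \left(7 + y\right) \left(4 - 6 \left(2 y + 3\right)\right) = \left(7 + y\right) \left(4 - 6 \left(3 + 2 y\right)\right) = \left(7 + y\right) \left(4 - \left(18 + 12 y\right)\right) = \left(7 + y\right) \left(-14 - 12 y\right) = \left(-14 - 12 y\right) \left(7 + y\right)$)
$\frac{5495}{12370} - \frac{7879}{g{\left(171 \right)}} = \frac{5495}{12370} - \frac{7879}{\left(-2\right) \left(7 + 171\right) \left(7 + 6 \cdot 171\right)} = 5495 \cdot \frac{1}{12370} - \frac{7879}{\left(-2\right) 178 \left(7 + 1026\right)} = \frac{1099}{2474} - \frac{7879}{\left(-2\right) 178 \cdot 1033} = \frac{1099}{2474} - \frac{7879}{-367748} = \frac{1099}{2474} - - \frac{7879}{367748} = \frac{1099}{2474} + \frac{7879}{367748} = \frac{211823849}{454904276}$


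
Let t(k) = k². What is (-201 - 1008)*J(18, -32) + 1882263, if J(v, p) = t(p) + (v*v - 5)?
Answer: 258576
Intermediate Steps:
J(v, p) = -5 + p² + v² (J(v, p) = p² + (v*v - 5) = p² + (v² - 5) = p² + (-5 + v²) = -5 + p² + v²)
(-201 - 1008)*J(18, -32) + 1882263 = (-201 - 1008)*(-5 + (-32)² + 18²) + 1882263 = -1209*(-5 + 1024 + 324) + 1882263 = -1209*1343 + 1882263 = -1623687 + 1882263 = 258576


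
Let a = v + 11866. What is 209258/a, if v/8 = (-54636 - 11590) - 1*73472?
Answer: -104629/552859 ≈ -0.18925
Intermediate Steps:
v = -1117584 (v = 8*((-54636 - 11590) - 1*73472) = 8*(-66226 - 73472) = 8*(-139698) = -1117584)
a = -1105718 (a = -1117584 + 11866 = -1105718)
209258/a = 209258/(-1105718) = 209258*(-1/1105718) = -104629/552859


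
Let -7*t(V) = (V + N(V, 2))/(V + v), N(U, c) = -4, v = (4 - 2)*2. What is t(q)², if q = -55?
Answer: 3481/127449 ≈ 0.027313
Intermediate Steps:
v = 4 (v = 2*2 = 4)
t(V) = -(-4 + V)/(7*(4 + V)) (t(V) = -(V - 4)/(7*(V + 4)) = -(-4 + V)/(7*(4 + V)))
t(q)² = ((4 - 1*(-55))/(7*(4 - 55)))² = ((⅐)*(4 + 55)/(-51))² = ((⅐)*(-1/51)*59)² = (-59/357)² = 3481/127449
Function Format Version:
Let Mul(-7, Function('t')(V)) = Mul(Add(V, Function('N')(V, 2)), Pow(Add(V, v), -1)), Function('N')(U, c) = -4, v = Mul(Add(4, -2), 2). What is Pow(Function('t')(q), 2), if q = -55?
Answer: Rational(3481, 127449) ≈ 0.027313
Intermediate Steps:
v = 4 (v = Mul(2, 2) = 4)
Function('t')(V) = Mul(Rational(-1, 7), Pow(Add(4, V), -1), Add(-4, V)) (Function('t')(V) = Mul(Rational(-1, 7), Mul(Add(V, -4), Pow(Add(V, 4), -1))) = Mul(Rational(-1, 7), Mul(Add(-4, V), Pow(Add(4, V), -1))) = Mul(Rational(-1, 7), Mul(Pow(Add(4, V), -1), Add(-4, V))) = Mul(Rational(-1, 7), Pow(Add(4, V), -1), Add(-4, V)))
Pow(Function('t')(q), 2) = Pow(Mul(Rational(1, 7), Pow(Add(4, -55), -1), Add(4, Mul(-1, -55))), 2) = Pow(Mul(Rational(1, 7), Pow(-51, -1), Add(4, 55)), 2) = Pow(Mul(Rational(1, 7), Rational(-1, 51), 59), 2) = Pow(Rational(-59, 357), 2) = Rational(3481, 127449)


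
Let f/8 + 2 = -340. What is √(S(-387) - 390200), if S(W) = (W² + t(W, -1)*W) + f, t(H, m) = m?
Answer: 2*I*√60695 ≈ 492.73*I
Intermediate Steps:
f = -2736 (f = -16 + 8*(-340) = -16 - 2720 = -2736)
S(W) = -2736 + W² - W (S(W) = (W² - W) - 2736 = -2736 + W² - W)
√(S(-387) - 390200) = √((-2736 + (-387)² - 1*(-387)) - 390200) = √((-2736 + 149769 + 387) - 390200) = √(147420 - 390200) = √(-242780) = 2*I*√60695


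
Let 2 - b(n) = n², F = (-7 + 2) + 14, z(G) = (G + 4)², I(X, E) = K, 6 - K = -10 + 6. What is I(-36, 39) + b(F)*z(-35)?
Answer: -75909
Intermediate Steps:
K = 10 (K = 6 - (-10 + 6) = 6 - 1*(-4) = 6 + 4 = 10)
I(X, E) = 10
z(G) = (4 + G)²
F = 9 (F = -5 + 14 = 9)
b(n) = 2 - n²
I(-36, 39) + b(F)*z(-35) = 10 + (2 - 1*9²)*(4 - 35)² = 10 + (2 - 1*81)*(-31)² = 10 + (2 - 81)*961 = 10 - 79*961 = 10 - 75919 = -75909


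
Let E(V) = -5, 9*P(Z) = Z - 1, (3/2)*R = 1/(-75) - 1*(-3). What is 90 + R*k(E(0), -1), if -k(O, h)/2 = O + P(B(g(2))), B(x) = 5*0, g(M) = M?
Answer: 223466/2025 ≈ 110.35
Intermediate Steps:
B(x) = 0
R = 448/225 (R = 2*(1/(-75) - 1*(-3))/3 = 2*(-1/75 + 3)/3 = (⅔)*(224/75) = 448/225 ≈ 1.9911)
P(Z) = -⅑ + Z/9 (P(Z) = (Z - 1)/9 = (-1 + Z)/9 = -⅑ + Z/9)
k(O, h) = 2/9 - 2*O (k(O, h) = -2*(O + (-⅑ + (⅑)*0)) = -2*(O + (-⅑ + 0)) = -2*(O - ⅑) = -2*(-⅑ + O) = 2/9 - 2*O)
90 + R*k(E(0), -1) = 90 + 448*(2/9 - 2*(-5))/225 = 90 + 448*(2/9 + 10)/225 = 90 + (448/225)*(92/9) = 90 + 41216/2025 = 223466/2025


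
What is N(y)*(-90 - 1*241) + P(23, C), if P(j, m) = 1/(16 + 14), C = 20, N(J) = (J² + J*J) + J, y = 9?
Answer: -1698029/30 ≈ -56601.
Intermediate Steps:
N(J) = J + 2*J² (N(J) = (J² + J²) + J = 2*J² + J = J + 2*J²)
P(j, m) = 1/30
N(y)*(-90 - 1*241) + P(23, C) = (9*(1 + 2*9))*(-90 - 1*241) + 1/30 = (9*(1 + 18))*(-90 - 241) + 1/30 = (9*19)*(-331) + 1/30 = 171*(-331) + 1/30 = -56601 + 1/30 = -1698029/30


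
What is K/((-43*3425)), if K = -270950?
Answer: 10838/5891 ≈ 1.8398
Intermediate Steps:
K/((-43*3425)) = -270950/((-43*3425)) = -270950/(-147275) = -270950*(-1/147275) = 10838/5891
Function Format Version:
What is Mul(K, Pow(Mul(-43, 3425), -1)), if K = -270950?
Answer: Rational(10838, 5891) ≈ 1.8398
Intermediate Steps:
Mul(K, Pow(Mul(-43, 3425), -1)) = Mul(-270950, Pow(Mul(-43, 3425), -1)) = Mul(-270950, Pow(-147275, -1)) = Mul(-270950, Rational(-1, 147275)) = Rational(10838, 5891)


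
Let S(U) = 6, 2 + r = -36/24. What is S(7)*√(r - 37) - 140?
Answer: -140 + 27*I*√2 ≈ -140.0 + 38.184*I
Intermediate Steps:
r = -7/2 (r = -2 - 36/24 = -2 - 36*1/24 = -2 - 3/2 = -7/2 ≈ -3.5000)
S(7)*√(r - 37) - 140 = 6*√(-7/2 - 37) - 140 = 6*√(-81/2) - 140 = 6*(9*I*√2/2) - 140 = 27*I*√2 - 140 = -140 + 27*I*√2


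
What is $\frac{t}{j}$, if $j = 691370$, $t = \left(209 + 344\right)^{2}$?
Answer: $\frac{305809}{691370} \approx 0.44232$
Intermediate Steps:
$t = 305809$ ($t = 553^{2} = 305809$)
$\frac{t}{j} = \frac{305809}{691370}$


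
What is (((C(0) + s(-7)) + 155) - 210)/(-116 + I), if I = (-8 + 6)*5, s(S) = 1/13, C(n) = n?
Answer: 17/39 ≈ 0.43590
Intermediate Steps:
s(S) = 1/13
I = -10 (I = -2*5 = -10)
(((C(0) + s(-7)) + 155) - 210)/(-116 + I) = (((0 + 1/13) + 155) - 210)/(-116 - 10) = ((1/13 + 155) - 210)/(-126) = (2016/13 - 210)*(-1/126) = -714/13*(-1/126) = 17/39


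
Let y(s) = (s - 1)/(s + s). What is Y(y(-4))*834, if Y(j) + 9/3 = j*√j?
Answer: -2502 + 2085*√10/16 ≈ -2089.9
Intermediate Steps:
y(s) = (-1 + s)/(2*s) (y(s) = (-1 + s)/((2*s)) = (-1 + s)*(1/(2*s)) = (-1 + s)/(2*s))
Y(j) = -3 + j^(3/2) (Y(j) = -3 + j*√j = -3 + j^(3/2))
Y(y(-4))*834 = (-3 + ((½)*(-1 - 4)/(-4))^(3/2))*834 = (-3 + ((½)*(-¼)*(-5))^(3/2))*834 = (-3 + (5/8)^(3/2))*834 = (-3 + 5*√10/32)*834 = -2502 + 2085*√10/16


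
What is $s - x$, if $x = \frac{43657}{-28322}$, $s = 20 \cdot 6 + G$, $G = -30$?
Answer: $\frac{2592637}{28322} \approx 91.542$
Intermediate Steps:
$s = 90$ ($s = 20 \cdot 6 - 30 = 120 - 30 = 90$)
$x = - \frac{43657}{28322}$ ($x = 43657 \left(- \frac{1}{28322}\right) = - \frac{43657}{28322} \approx -1.5415$)
$s - x = 90 - - \frac{43657}{28322} = 90 + \frac{43657}{28322} = \frac{2592637}{28322}$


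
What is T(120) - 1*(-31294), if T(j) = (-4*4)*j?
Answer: 29374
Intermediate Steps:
T(j) = -16*j
T(120) - 1*(-31294) = -16*120 - 1*(-31294) = -1920 + 31294 = 29374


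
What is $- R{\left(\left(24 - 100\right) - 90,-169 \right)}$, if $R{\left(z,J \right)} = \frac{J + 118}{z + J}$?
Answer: $- \frac{51}{335} \approx -0.15224$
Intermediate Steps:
$R{\left(z,J \right)} = \frac{118 + J}{J + z}$
$- R{\left(\left(24 - 100\right) - 90,-169 \right)} = - \frac{118 - 169}{-169 + \left(\left(24 - 100\right) - 90\right)} = - \frac{-51}{-169 - 166} = - \frac{-51}{-335} = - \frac{\left(-1\right) \left(-51\right)}{335} = \left(-1\right) \frac{51}{335} = - \frac{51}{335}$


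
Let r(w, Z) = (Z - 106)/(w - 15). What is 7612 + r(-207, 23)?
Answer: 1689947/222 ≈ 7612.4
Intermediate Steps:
r(w, Z) = (-106 + Z)/(-15 + w)
7612 + r(-207, 23) = 7612 + (-106 + 23)/(-15 - 207) = 7612 - 83/(-222) = 7612 - 1/222*(-83) = 7612 + 83/222 = 1689947/222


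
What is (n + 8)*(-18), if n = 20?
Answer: -504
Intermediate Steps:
(n + 8)*(-18) = (20 + 8)*(-18) = 28*(-18) = -504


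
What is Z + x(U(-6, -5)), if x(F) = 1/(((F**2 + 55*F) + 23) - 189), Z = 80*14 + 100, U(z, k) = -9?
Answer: 707599/580 ≈ 1220.0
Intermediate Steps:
Z = 1220 (Z = 1120 + 100 = 1220)
x(F) = 1/(-166 + F**2 + 55*F) (x(F) = 1/((23 + F**2 + 55*F) - 189) = 1/(-166 + F**2 + 55*F))
Z + x(U(-6, -5)) = 1220 + 1/(-166 + (-9)**2 + 55*(-9)) = 1220 + 1/(-166 + 81 - 495) = 1220 + 1/(-580) = 1220 - 1/580 = 707599/580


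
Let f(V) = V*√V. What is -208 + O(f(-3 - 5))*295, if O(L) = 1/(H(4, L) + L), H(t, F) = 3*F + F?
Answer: -208 + 59*I*√2/32 ≈ -208.0 + 2.6075*I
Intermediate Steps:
f(V) = V^(3/2)
H(t, F) = 4*F
O(L) = 1/(5*L) (O(L) = 1/(4*L + L) = 1/(5*L))
-208 + O(f(-3 - 5))*295 = -208 + (1/(5*((-3 - 5)^(3/2))))*295 = -208 + (1/(5*((-8)^(3/2))))*295 = -208 + (1/(5*((-16*I*√2))))*295 = -208 + ((I*√2/32)/5)*295 = -208 + (I*√2/160)*295 = -208 + 59*I*√2/32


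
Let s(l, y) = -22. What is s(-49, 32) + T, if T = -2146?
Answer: -2168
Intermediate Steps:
s(-49, 32) + T = -22 - 2146 = -2168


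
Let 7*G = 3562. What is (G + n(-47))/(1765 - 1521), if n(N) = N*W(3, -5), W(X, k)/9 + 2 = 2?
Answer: 1781/854 ≈ 2.0855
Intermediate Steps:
G = 3562/7 (G = (⅐)*3562 = 3562/7 ≈ 508.86)
W(X, k) = 0 (W(X, k) = -18 + 9*2 = -18 + 18 = 0)
n(N) = 0 (n(N) = N*0 = 0)
(G + n(-47))/(1765 - 1521) = (3562/7 + 0)/(1765 - 1521) = (3562/7)/244 = (3562/7)*(1/244) = 1781/854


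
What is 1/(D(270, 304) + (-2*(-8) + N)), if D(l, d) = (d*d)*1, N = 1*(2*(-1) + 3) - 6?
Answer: 1/92427 ≈ 1.0819e-5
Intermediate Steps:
N = -5 (N = 1*(-2 + 3) - 6 = 1*1 - 6 = 1 - 6 = -5)
D(l, d) = d² (D(l, d) = d²*1 = d²)
1/(D(270, 304) + (-2*(-8) + N)) = 1/(304² + (-2*(-8) - 5)) = 1/(92416 + (16 - 5)) = 1/(92416 + 11) = 1/92427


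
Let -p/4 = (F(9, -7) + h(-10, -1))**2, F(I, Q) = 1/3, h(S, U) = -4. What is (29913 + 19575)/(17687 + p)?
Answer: 445392/158699 ≈ 2.8065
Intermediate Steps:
F(I, Q) = 1/3
p = -484/9 (p = -4*(1/3 - 4)**2 = -4*(-11/3)**2 = -4*121/9 = -484/9 ≈ -53.778)
(29913 + 19575)/(17687 + p) = (29913 + 19575)/(17687 - 484/9) = 49488/(158699/9) = 49488*(9/158699) = 445392/158699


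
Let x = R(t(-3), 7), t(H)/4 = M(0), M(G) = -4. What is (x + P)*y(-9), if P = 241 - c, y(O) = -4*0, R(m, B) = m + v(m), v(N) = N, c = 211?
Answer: 0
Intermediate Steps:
t(H) = -16 (t(H) = 4*(-4) = -16)
R(m, B) = 2*m (R(m, B) = m + m = 2*m)
y(O) = 0
P = 30 (P = 241 - 1*211 = 241 - 211 = 30)
x = -32 (x = 2*(-16) = -32)
(x + P)*y(-9) = (-32 + 30)*0 = -2*0 = 0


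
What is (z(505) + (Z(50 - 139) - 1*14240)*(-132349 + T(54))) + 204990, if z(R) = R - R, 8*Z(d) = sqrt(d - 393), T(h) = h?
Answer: 1884085790 - 132295*I*sqrt(482)/8 ≈ 1.8841e+9 - 3.6306e+5*I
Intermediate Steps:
Z(d) = sqrt(-393 + d)/8 (Z(d) = sqrt(d - 393)/8 = sqrt(-393 + d)/8)
z(R) = 0
(z(505) + (Z(50 - 139) - 1*14240)*(-132349 + T(54))) + 204990 = (0 + (sqrt(-393 + (50 - 139))/8 - 1*14240)*(-132349 + 54)) + 204990 = (0 + (sqrt(-393 - 89)/8 - 14240)*(-132295)) + 204990 = (0 + (sqrt(-482)/8 - 14240)*(-132295)) + 204990 = (0 + ((I*sqrt(482))/8 - 14240)*(-132295)) + 204990 = (0 + (I*sqrt(482)/8 - 14240)*(-132295)) + 204990 = (0 + (-14240 + I*sqrt(482)/8)*(-132295)) + 204990 = (0 + (1883880800 - 132295*I*sqrt(482)/8)) + 204990 = (1883880800 - 132295*I*sqrt(482)/8) + 204990 = 1884085790 - 132295*I*sqrt(482)/8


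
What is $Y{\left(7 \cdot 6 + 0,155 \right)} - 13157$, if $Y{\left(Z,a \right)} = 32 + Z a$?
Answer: $-6615$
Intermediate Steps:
$Y{\left(7 \cdot 6 + 0,155 \right)} - 13157 = \left(32 + \left(7 \cdot 6 + 0\right) 155\right) - 13157 = \left(32 + \left(42 + 0\right) 155\right) - 13157 = \left(32 + 42 \cdot 155\right) - 13157 = \left(32 + 6510\right) - 13157 = 6542 - 13157 = -6615$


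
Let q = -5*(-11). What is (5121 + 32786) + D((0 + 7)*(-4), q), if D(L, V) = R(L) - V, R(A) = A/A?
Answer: 37853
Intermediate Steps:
R(A) = 1
q = 55
D(L, V) = 1 - V
(5121 + 32786) + D((0 + 7)*(-4), q) = (5121 + 32786) + (1 - 1*55) = 37907 + (1 - 55) = 37907 - 54 = 37853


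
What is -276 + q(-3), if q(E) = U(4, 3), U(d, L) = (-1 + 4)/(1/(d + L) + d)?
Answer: -7983/29 ≈ -275.28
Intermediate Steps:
U(d, L) = 3/(d + 1/(L + d)) (U(d, L) = 3/(1/(L + d) + d) = 3/(d + 1/(L + d)))
q(E) = 21/29 (q(E) = 3*(3 + 4)/(1 + 4**2 + 3*4) = 3*7/(1 + 16 + 12) = 3*7/29 = 3*(1/29)*7 = 21/29)
-276 + q(-3) = -276 + 21/29 = -7983/29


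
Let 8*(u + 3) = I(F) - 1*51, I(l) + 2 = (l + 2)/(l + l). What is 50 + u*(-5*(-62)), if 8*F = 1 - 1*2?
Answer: -25795/8 ≈ -3224.4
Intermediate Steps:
F = -1/8 (F = (1 - 1*2)/8 = (1 - 2)/8 = (1/8)*(-1) = -1/8 ≈ -0.12500)
I(l) = -2 + (2 + l)/(2*l) (I(l) = -2 + (l + 2)/(l + l) = -2 + (2 + l)/((2*l)) = -2 + (2 + l)*(1/(2*l)) = -2 + (2 + l)/(2*l))
u = -169/16 (u = -3 + ((-3/2 + 1/(-1/8)) - 1*51)/8 = -3 + ((-3/2 - 8) - 51)/8 = -3 + (-19/2 - 51)/8 = -3 + (1/8)*(-121/2) = -3 - 121/16 = -169/16 ≈ -10.563)
50 + u*(-5*(-62)) = 50 - (-845)*(-62)/16 = 50 - 169/16*310 = 50 - 26195/8 = -25795/8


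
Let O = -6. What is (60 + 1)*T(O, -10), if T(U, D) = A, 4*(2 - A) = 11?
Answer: -183/4 ≈ -45.750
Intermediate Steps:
A = -¾ (A = 2 - ¼*11 = 2 - 11/4 = -¾ ≈ -0.75000)
T(U, D) = -¾
(60 + 1)*T(O, -10) = (60 + 1)*(-¾) = 61*(-¾) = -183/4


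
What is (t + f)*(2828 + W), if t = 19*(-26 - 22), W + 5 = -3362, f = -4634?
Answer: 2989294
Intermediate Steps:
W = -3367 (W = -5 - 3362 = -3367)
t = -912 (t = 19*(-48) = -912)
(t + f)*(2828 + W) = (-912 - 4634)*(2828 - 3367) = -5546*(-539) = 2989294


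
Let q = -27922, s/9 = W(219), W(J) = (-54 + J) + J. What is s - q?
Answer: 31378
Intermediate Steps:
W(J) = -54 + 2*J
s = 3456 (s = 9*(-54 + 2*219) = 9*(-54 + 438) = 9*384 = 3456)
s - q = 3456 - 1*(-27922) = 3456 + 27922 = 31378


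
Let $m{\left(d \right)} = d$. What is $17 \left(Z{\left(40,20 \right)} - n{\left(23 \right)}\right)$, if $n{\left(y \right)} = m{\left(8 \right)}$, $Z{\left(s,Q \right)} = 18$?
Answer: $170$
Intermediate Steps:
$n{\left(y \right)} = 8$
$17 \left(Z{\left(40,20 \right)} - n{\left(23 \right)}\right) = 17 \left(18 - 8\right) = 17 \cdot 10 = 170$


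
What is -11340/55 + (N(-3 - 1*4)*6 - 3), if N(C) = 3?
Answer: -2103/11 ≈ -191.18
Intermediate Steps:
-11340/55 + (N(-3 - 1*4)*6 - 3) = -11340/55 + (3*6 - 3) = -11340/55 + (18 - 3) = -135*84/55 + 15 = -2268/11 + 15 = -2103/11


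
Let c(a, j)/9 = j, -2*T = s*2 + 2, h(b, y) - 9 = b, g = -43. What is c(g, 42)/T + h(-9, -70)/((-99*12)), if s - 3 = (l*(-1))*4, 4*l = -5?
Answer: -42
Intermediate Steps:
l = -5/4 (l = (1/4)*(-5) = -5/4 ≈ -1.2500)
h(b, y) = 9 + b
s = 8 (s = 3 - 5/4*(-1)*4 = 3 + (5/4)*4 = 3 + 5 = 8)
T = -9 (T = -(8*2 + 2)/2 = -(16 + 2)/2 = -1/2*18 = -9)
c(a, j) = 9*j
c(g, 42)/T + h(-9, -70)/((-99*12)) = (9*42)/(-9) + (9 - 9)/((-99*12)) = 378*(-1/9) + 0/(-1188) = -42 + 0*(-1/1188) = -42 + 0 = -42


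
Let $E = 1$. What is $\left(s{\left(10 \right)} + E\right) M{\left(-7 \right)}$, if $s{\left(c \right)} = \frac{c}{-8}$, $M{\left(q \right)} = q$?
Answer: $\frac{7}{4} \approx 1.75$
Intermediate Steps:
$s{\left(c \right)} = - \frac{c}{8}$ ($s{\left(c \right)} = c \left(- \frac{1}{8}\right) = - \frac{c}{8}$)
$\left(s{\left(10 \right)} + E\right) M{\left(-7 \right)} = \left(\left(- \frac{1}{8}\right) 10 + 1\right) \left(-7\right) = \left(- \frac{5}{4} + 1\right) \left(-7\right) = \left(- \frac{1}{4}\right) \left(-7\right) = \frac{7}{4}$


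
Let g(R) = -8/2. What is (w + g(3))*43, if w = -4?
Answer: -344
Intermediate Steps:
g(R) = -4 (g(R) = -8*½ = -4)
(w + g(3))*43 = (-4 - 4)*43 = -8*43 = -344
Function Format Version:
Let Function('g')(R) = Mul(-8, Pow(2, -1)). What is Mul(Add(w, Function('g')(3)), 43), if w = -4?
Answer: -344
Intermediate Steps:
Function('g')(R) = -4 (Function('g')(R) = Mul(-8, Rational(1, 2)) = -4)
Mul(Add(w, Function('g')(3)), 43) = Mul(Add(-4, -4), 43) = Mul(-8, 43) = -344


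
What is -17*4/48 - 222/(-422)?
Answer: -2255/2532 ≈ -0.89060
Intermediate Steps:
-17*4/48 - 222/(-422) = -68*1/48 - 222*(-1/422) = -17/12 + 111/211 = -2255/2532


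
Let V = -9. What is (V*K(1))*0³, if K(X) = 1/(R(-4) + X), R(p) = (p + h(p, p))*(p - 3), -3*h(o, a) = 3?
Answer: 0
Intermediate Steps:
h(o, a) = -1 (h(o, a) = -⅓*3 = -1)
R(p) = (-1 + p)*(-3 + p) (R(p) = (p - 1)*(p - 3) = (-1 + p)*(-3 + p))
K(X) = 1/(35 + X) (K(X) = 1/((3 + (-4)² - 4*(-4)) + X) = 1/((3 + 16 + 16) + X) = 1/(35 + X))
(V*K(1))*0³ = -9/(35 + 1)*0³ = -9/36*0 = -9*1/36*0 = -¼*0 = 0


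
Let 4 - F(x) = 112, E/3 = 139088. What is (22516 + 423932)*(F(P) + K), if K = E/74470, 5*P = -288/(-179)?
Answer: -1702193719104/37235 ≈ -4.5715e+7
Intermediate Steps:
E = 417264 (E = 3*139088 = 417264)
P = 288/895 (P = (-288/(-179))/5 = (-288*(-1/179))/5 = (⅕)*(288/179) = 288/895 ≈ 0.32179)
F(x) = -108 (F(x) = 4 - 1*112 = 4 - 112 = -108)
K = 208632/37235 (K = 417264/74470 = 417264*(1/74470) = 208632/37235 ≈ 5.6031)
(22516 + 423932)*(F(P) + K) = (22516 + 423932)*(-108 + 208632/37235) = 446448*(-3812748/37235) = -1702193719104/37235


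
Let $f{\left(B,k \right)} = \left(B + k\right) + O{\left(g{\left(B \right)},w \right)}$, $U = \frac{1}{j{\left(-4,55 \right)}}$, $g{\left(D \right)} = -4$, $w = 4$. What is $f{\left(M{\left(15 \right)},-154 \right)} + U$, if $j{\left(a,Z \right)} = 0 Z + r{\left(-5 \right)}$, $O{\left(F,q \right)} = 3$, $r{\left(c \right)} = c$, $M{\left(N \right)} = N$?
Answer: $- \frac{681}{5} \approx -136.2$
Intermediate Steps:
$j{\left(a,Z \right)} = -5$ ($j{\left(a,Z \right)} = 0 Z - 5 = 0 - 5 = -5$)
$U = - \frac{1}{5}$ ($U = \frac{1}{-5} = - \frac{1}{5} \approx -0.2$)
$f{\left(B,k \right)} = 3 + B + k$ ($f{\left(B,k \right)} = \left(B + k\right) + 3 = 3 + B + k$)
$f{\left(M{\left(15 \right)},-154 \right)} + U = \left(3 + 15 - 154\right) - \frac{1}{5} = -136 - \frac{1}{5} = - \frac{681}{5}$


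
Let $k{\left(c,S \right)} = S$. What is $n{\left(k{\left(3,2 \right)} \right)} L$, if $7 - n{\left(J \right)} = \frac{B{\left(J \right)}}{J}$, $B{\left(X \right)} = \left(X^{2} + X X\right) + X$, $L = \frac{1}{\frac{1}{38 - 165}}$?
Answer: $-254$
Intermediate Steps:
$L = -127$ ($L = \frac{1}{\frac{1}{-127}} = \frac{1}{- \frac{1}{127}} = -127$)
$B{\left(X \right)} = X + 2 X^{2}$ ($B{\left(X \right)} = \left(X^{2} + X^{2}\right) + X = 2 X^{2} + X = X + 2 X^{2}$)
$n{\left(J \right)} = 6 - 2 J$ ($n{\left(J \right)} = 7 - \frac{J \left(1 + 2 J\right)}{J} = 7 - \left(1 + 2 J\right) = 6 - 2 J$)
$n{\left(k{\left(3,2 \right)} \right)} L = \left(6 - 4\right) \left(-127\right) = 2 \left(-127\right) = -254$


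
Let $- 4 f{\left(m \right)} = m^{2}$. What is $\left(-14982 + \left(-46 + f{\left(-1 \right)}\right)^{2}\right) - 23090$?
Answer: $- \frac{574927}{16} \approx -35933.0$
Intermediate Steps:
$f{\left(m \right)} = - \frac{m^{2}}{4}$
$\left(-14982 + \left(-46 + f{\left(-1 \right)}\right)^{2}\right) - 23090 = \left(-14982 + \left(-46 - \frac{\left(-1\right)^{2}}{4}\right)^{2}\right) - 23090 = \left(-14982 + \left(-46 - \frac{1}{4}\right)^{2}\right) - 23090 = \left(-14982 + \left(- \frac{185}{4}\right)^{2}\right) - 23090 = \left(-14982 + \frac{34225}{16}\right) - 23090 = - \frac{205487}{16} - 23090 = - \frac{574927}{16}$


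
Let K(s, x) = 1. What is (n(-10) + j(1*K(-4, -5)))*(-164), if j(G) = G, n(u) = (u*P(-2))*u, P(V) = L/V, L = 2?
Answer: 16236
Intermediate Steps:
P(V) = 2/V
n(u) = -u**2 (n(u) = (u*(2/(-2)))*u = (u*(2*(-1/2)))*u = (u*(-1))*u = (-u)*u = -u**2)
(n(-10) + j(1*K(-4, -5)))*(-164) = (-1*(-10)**2 + 1*1)*(-164) = (-1*100 + 1)*(-164) = (-100 + 1)*(-164) = -99*(-164) = 16236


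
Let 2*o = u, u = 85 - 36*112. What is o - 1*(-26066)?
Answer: 48185/2 ≈ 24093.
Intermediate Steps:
u = -3947 (u = 85 - 4032 = -3947)
o = -3947/2 (o = (½)*(-3947) = -3947/2 ≈ -1973.5)
o - 1*(-26066) = -3947/2 - 1*(-26066) = -3947/2 + 26066 = 48185/2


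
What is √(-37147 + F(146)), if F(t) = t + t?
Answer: 9*I*√455 ≈ 191.98*I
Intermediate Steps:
F(t) = 2*t
√(-37147 + F(146)) = √(-37147 + 2*146) = √(-37147 + 292) = √(-36855) = 9*I*√455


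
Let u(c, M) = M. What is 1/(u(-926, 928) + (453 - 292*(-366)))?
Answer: 1/108253 ≈ 9.2376e-6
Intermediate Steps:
1/(u(-926, 928) + (453 - 292*(-366))) = 1/(928 + (453 - 292*(-366))) = 1/(928 + (453 + 106872)) = 1/(928 + 107325) = 1/108253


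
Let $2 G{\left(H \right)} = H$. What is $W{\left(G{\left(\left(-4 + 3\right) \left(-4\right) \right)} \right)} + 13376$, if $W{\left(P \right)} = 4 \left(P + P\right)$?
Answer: $13392$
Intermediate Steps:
$G{\left(H \right)} = \frac{H}{2}$
$W{\left(P \right)} = 8 P$ ($W{\left(P \right)} = 4 \cdot 2 P = 8 P$)
$W{\left(G{\left(\left(-4 + 3\right) \left(-4\right) \right)} \right)} + 13376 = 8 \frac{\left(-4 + 3\right) \left(-4\right)}{2} + 13376 = 8 \frac{\left(-1\right) \left(-4\right)}{2} + 13376 = 8 \cdot \frac{1}{2} \cdot 4 + 13376 = 8 \cdot 2 + 13376 = 16 + 13376 = 13392$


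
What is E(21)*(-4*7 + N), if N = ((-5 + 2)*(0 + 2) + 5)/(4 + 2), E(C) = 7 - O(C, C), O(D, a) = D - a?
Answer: -1183/6 ≈ -197.17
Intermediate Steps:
E(C) = 7 (E(C) = 7 - (C - C) = 7 - 1*0 = 7 + 0 = 7)
N = -1/6 (N = (-3*2 + 5)/6 = (-6 + 5)*(1/6) = -1*1/6 = -1/6 ≈ -0.16667)
E(21)*(-4*7 + N) = 7*(-4*7 - 1/6) = 7*(-28 - 1/6) = 7*(-169/6) = -1183/6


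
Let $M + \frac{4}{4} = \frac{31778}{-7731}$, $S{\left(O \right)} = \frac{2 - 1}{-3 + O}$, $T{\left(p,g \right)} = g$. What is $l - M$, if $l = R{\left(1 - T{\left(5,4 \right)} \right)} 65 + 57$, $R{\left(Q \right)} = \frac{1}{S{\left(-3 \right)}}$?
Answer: $- \frac{2534914}{7731} \approx -327.89$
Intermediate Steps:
$S{\left(O \right)} = \frac{1}{-3 + O}$ ($S{\left(O \right)} = 1 \frac{1}{-3 + O} = \frac{1}{-3 + O}$)
$R{\left(Q \right)} = -6$ ($R{\left(Q \right)} = \frac{1}{\frac{1}{-3 - 3}} = \frac{1}{\frac{1}{-6}} = \frac{1}{- \frac{1}{6}} = -6$)
$M = - \frac{39509}{7731}$ ($M = -1 + \frac{31778}{-7731} = -1 + 31778 \left(- \frac{1}{7731}\right) = -1 - \frac{31778}{7731} = - \frac{39509}{7731} \approx -5.1105$)
$l = -333$ ($l = \left(-6\right) 65 + 57 = -390 + 57 = -333$)
$l - M = -333 - - \frac{39509}{7731} = -333 + \frac{39509}{7731} = - \frac{2534914}{7731}$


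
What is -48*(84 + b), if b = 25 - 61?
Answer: -2304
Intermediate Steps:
b = -36
-48*(84 + b) = -48*(84 - 36) = -48*48 = -2304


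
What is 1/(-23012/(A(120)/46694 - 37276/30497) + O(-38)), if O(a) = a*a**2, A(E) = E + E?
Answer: -216655783/7792122695149 ≈ -2.7804e-5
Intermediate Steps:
A(E) = 2*E
O(a) = a**3
1/(-23012/(A(120)/46694 - 37276/30497) + O(-38)) = 1/(-23012/((2*120)/46694 - 37276/30497) + (-38)**3) = 1/(-23012/(240*(1/46694) - 37276*1/30497) - 54872) = 1/(-23012/(120/23347 - 37276/30497) - 54872) = 1/(-23012/(-866623132/712013459) - 54872) = 1/(-23012*(-712013459/866623132) - 54872) = 1/(4096213429627/216655783 - 54872) = 1/(-7792122695149/216655783) = -216655783/7792122695149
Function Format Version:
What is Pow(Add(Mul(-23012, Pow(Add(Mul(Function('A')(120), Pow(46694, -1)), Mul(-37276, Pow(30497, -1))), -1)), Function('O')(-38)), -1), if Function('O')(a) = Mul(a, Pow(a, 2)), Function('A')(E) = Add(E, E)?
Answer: Rational(-216655783, 7792122695149) ≈ -2.7804e-5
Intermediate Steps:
Function('A')(E) = Mul(2, E)
Function('O')(a) = Pow(a, 3)
Pow(Add(Mul(-23012, Pow(Add(Mul(Function('A')(120), Pow(46694, -1)), Mul(-37276, Pow(30497, -1))), -1)), Function('O')(-38)), -1) = Pow(Add(Mul(-23012, Pow(Add(Mul(Mul(2, 120), Pow(46694, -1)), Mul(-37276, Pow(30497, -1))), -1)), Pow(-38, 3)), -1) = Pow(Add(Mul(-23012, Pow(Add(Mul(240, Rational(1, 46694)), Mul(-37276, Rational(1, 30497))), -1)), -54872), -1) = Pow(Add(Mul(-23012, Pow(Add(Rational(120, 23347), Rational(-37276, 30497)), -1)), -54872), -1) = Pow(Add(Mul(-23012, Pow(Rational(-866623132, 712013459), -1)), -54872), -1) = Pow(Add(Mul(-23012, Rational(-712013459, 866623132)), -54872), -1) = Pow(Add(Rational(4096213429627, 216655783), -54872), -1) = Pow(Rational(-7792122695149, 216655783), -1) = Rational(-216655783, 7792122695149)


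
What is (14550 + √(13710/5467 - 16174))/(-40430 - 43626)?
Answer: -7275/42028 - I*√120833749729/229767076 ≈ -0.1731 - 0.0015129*I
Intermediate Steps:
(14550 + √(13710/5467 - 16174))/(-40430 - 43626) = (14550 + √(13710*(1/5467) - 16174))/(-84056) = (14550 + √(13710/5467 - 16174))*(-1/84056) = (14550 + √(-88409548/5467))*(-1/84056) = (14550 + 2*I*√120833749729/5467)*(-1/84056) = -7275/42028 - I*√120833749729/229767076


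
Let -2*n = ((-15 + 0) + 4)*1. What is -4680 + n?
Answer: -9349/2 ≈ -4674.5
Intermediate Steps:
n = 11/2 (n = -((-15 + 0) + 4)/2 = -(-15 + 4)/2 = -(-11)/2 = -½*(-11) = 11/2 ≈ 5.5000)
-4680 + n = -4680 + 11/2 = -9349/2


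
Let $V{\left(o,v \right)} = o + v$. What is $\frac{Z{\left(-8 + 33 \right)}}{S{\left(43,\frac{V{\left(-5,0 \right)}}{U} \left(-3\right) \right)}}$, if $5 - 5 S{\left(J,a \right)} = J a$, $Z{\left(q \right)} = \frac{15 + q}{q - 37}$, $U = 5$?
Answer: $\frac{25}{186} \approx 0.13441$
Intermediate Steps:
$Z{\left(q \right)} = \frac{15 + q}{-37 + q}$
$S{\left(J,a \right)} = 1 - \frac{J a}{5}$
$\frac{Z{\left(-8 + 33 \right)}}{S{\left(43,\frac{V{\left(-5,0 \right)}}{U} \left(-3\right) \right)}} = \frac{\frac{1}{-37 + \left(-8 + 33\right)} \left(15 + \left(-8 + 33\right)\right)}{1 - \frac{43 \frac{-5 + 0}{5} \left(-3\right)}{5}} = \frac{\frac{1}{-37 + 25} \left(15 + 25\right)}{1 - \frac{43 \left(-5\right) \frac{1}{5} \left(-3\right)}{5}} = \frac{\frac{1}{-12} \cdot 40}{1 - \frac{43 \left(\left(-1\right) \left(-3\right)\right)}{5}} = \frac{\left(- \frac{1}{12}\right) 40}{1 - \frac{43}{5} \cdot 3} = - \frac{10}{3 \left(1 - \frac{129}{5}\right)} = - \frac{10}{3 \left(- \frac{124}{5}\right)} = \left(- \frac{10}{3}\right) \left(- \frac{5}{124}\right) = \frac{25}{186}$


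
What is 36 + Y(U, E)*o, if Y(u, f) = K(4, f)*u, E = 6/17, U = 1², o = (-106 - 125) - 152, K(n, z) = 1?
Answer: -347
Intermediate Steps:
o = -383 (o = -231 - 152 = -383)
U = 1
E = 6/17 (E = 6*(1/17) = 6/17 ≈ 0.35294)
Y(u, f) = u (Y(u, f) = 1*u = u)
36 + Y(U, E)*o = 36 + 1*(-383) = 36 - 383 = -347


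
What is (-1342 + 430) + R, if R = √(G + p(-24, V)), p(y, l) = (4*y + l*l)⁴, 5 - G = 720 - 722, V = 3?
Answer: -912 + 2*√14322442 ≈ 6657.0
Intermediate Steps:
G = 7 (G = 5 - (720 - 722) = 5 - 1*(-2) = 5 + 2 = 7)
p(y, l) = (l² + 4*y)⁴ (p(y, l) = (4*y + l²)⁴ = (l² + 4*y)⁴)
R = 2*√14322442 (R = √(7 + (3² + 4*(-24))⁴) = √(7 + (9 - 96)⁴) = √(7 + (-87)⁴) = √(7 + 57289761) = √57289768 = 2*√14322442 ≈ 7569.0)
(-1342 + 430) + R = (-1342 + 430) + 2*√14322442 = -912 + 2*√14322442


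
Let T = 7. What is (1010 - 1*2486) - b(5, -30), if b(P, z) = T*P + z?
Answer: -1481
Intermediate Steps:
b(P, z) = z + 7*P (b(P, z) = 7*P + z = z + 7*P)
(1010 - 1*2486) - b(5, -30) = (1010 - 1*2486) - (-30 + 7*5) = (1010 - 2486) - (-30 + 35) = -1476 - 1*5 = -1476 - 5 = -1481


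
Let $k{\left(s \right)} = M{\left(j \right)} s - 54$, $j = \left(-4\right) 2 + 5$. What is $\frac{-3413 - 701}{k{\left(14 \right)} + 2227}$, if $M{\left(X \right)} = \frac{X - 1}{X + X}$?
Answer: $- \frac{12342}{6547} \approx -1.8851$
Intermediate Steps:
$j = -3$ ($j = -8 + 5 = -3$)
$M{\left(X \right)} = \frac{-1 + X}{2 X}$
$k{\left(s \right)} = -54 + \frac{2 s}{3}$ ($k{\left(s \right)} = \frac{-1 - 3}{2 \left(-3\right)} s - 54 = \frac{1}{2} \left(- \frac{1}{3}\right) \left(-4\right) s - 54 = \frac{2 s}{3} - 54 = -54 + \frac{2 s}{3}$)
$\frac{-3413 - 701}{k{\left(14 \right)} + 2227} = \frac{-3413 - 701}{\left(-54 + \frac{2}{3} \cdot 14\right) + 2227} = - \frac{4114}{\left(-54 + \frac{28}{3}\right) + 2227} = - \frac{4114}{- \frac{134}{3} + 2227} = - \frac{4114}{\frac{6547}{3}} = \left(-4114\right) \frac{3}{6547} = - \frac{12342}{6547}$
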